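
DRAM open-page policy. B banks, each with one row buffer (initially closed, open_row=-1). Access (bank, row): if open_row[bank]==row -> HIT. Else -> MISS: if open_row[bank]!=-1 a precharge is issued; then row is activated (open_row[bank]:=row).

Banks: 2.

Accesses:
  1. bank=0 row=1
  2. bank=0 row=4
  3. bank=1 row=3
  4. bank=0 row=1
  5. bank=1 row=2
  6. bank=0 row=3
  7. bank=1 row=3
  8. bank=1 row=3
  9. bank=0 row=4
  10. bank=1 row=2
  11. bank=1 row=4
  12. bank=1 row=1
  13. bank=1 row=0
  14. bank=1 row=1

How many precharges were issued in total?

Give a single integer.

Answer: 11

Derivation:
Acc 1: bank0 row1 -> MISS (open row1); precharges=0
Acc 2: bank0 row4 -> MISS (open row4); precharges=1
Acc 3: bank1 row3 -> MISS (open row3); precharges=1
Acc 4: bank0 row1 -> MISS (open row1); precharges=2
Acc 5: bank1 row2 -> MISS (open row2); precharges=3
Acc 6: bank0 row3 -> MISS (open row3); precharges=4
Acc 7: bank1 row3 -> MISS (open row3); precharges=5
Acc 8: bank1 row3 -> HIT
Acc 9: bank0 row4 -> MISS (open row4); precharges=6
Acc 10: bank1 row2 -> MISS (open row2); precharges=7
Acc 11: bank1 row4 -> MISS (open row4); precharges=8
Acc 12: bank1 row1 -> MISS (open row1); precharges=9
Acc 13: bank1 row0 -> MISS (open row0); precharges=10
Acc 14: bank1 row1 -> MISS (open row1); precharges=11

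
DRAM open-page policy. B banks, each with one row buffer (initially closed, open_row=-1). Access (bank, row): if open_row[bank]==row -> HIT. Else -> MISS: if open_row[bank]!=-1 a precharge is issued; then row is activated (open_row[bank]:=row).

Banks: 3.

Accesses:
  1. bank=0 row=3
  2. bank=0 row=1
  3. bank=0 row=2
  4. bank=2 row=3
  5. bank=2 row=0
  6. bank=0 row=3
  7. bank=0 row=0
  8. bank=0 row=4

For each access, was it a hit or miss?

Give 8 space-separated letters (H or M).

Answer: M M M M M M M M

Derivation:
Acc 1: bank0 row3 -> MISS (open row3); precharges=0
Acc 2: bank0 row1 -> MISS (open row1); precharges=1
Acc 3: bank0 row2 -> MISS (open row2); precharges=2
Acc 4: bank2 row3 -> MISS (open row3); precharges=2
Acc 5: bank2 row0 -> MISS (open row0); precharges=3
Acc 6: bank0 row3 -> MISS (open row3); precharges=4
Acc 7: bank0 row0 -> MISS (open row0); precharges=5
Acc 8: bank0 row4 -> MISS (open row4); precharges=6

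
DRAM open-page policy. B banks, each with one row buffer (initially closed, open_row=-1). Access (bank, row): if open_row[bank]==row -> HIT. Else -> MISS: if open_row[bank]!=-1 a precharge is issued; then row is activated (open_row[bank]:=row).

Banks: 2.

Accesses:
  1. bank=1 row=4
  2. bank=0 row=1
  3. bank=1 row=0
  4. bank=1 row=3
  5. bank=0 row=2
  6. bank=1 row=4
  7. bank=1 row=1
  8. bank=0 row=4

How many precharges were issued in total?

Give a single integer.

Answer: 6

Derivation:
Acc 1: bank1 row4 -> MISS (open row4); precharges=0
Acc 2: bank0 row1 -> MISS (open row1); precharges=0
Acc 3: bank1 row0 -> MISS (open row0); precharges=1
Acc 4: bank1 row3 -> MISS (open row3); precharges=2
Acc 5: bank0 row2 -> MISS (open row2); precharges=3
Acc 6: bank1 row4 -> MISS (open row4); precharges=4
Acc 7: bank1 row1 -> MISS (open row1); precharges=5
Acc 8: bank0 row4 -> MISS (open row4); precharges=6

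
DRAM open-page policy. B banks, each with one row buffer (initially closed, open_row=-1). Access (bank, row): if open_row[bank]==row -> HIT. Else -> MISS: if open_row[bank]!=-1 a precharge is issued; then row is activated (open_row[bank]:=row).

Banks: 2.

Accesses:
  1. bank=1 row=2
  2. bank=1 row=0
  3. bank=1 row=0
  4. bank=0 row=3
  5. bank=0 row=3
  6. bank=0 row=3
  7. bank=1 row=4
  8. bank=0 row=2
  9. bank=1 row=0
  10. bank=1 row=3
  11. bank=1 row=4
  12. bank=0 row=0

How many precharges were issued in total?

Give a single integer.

Acc 1: bank1 row2 -> MISS (open row2); precharges=0
Acc 2: bank1 row0 -> MISS (open row0); precharges=1
Acc 3: bank1 row0 -> HIT
Acc 4: bank0 row3 -> MISS (open row3); precharges=1
Acc 5: bank0 row3 -> HIT
Acc 6: bank0 row3 -> HIT
Acc 7: bank1 row4 -> MISS (open row4); precharges=2
Acc 8: bank0 row2 -> MISS (open row2); precharges=3
Acc 9: bank1 row0 -> MISS (open row0); precharges=4
Acc 10: bank1 row3 -> MISS (open row3); precharges=5
Acc 11: bank1 row4 -> MISS (open row4); precharges=6
Acc 12: bank0 row0 -> MISS (open row0); precharges=7

Answer: 7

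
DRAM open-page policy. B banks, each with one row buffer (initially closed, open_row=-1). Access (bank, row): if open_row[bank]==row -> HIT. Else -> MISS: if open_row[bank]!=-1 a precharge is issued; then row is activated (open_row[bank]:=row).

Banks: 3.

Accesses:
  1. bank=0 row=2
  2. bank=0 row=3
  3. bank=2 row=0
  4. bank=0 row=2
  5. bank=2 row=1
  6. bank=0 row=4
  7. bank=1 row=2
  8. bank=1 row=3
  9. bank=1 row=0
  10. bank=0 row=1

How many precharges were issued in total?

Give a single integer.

Answer: 7

Derivation:
Acc 1: bank0 row2 -> MISS (open row2); precharges=0
Acc 2: bank0 row3 -> MISS (open row3); precharges=1
Acc 3: bank2 row0 -> MISS (open row0); precharges=1
Acc 4: bank0 row2 -> MISS (open row2); precharges=2
Acc 5: bank2 row1 -> MISS (open row1); precharges=3
Acc 6: bank0 row4 -> MISS (open row4); precharges=4
Acc 7: bank1 row2 -> MISS (open row2); precharges=4
Acc 8: bank1 row3 -> MISS (open row3); precharges=5
Acc 9: bank1 row0 -> MISS (open row0); precharges=6
Acc 10: bank0 row1 -> MISS (open row1); precharges=7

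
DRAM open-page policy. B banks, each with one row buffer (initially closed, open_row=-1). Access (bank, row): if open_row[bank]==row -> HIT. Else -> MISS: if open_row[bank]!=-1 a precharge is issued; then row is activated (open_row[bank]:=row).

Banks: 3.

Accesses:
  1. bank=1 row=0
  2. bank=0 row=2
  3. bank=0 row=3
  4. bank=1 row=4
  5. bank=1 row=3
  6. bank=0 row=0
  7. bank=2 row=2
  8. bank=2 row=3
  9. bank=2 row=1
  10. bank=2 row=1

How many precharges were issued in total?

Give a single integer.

Acc 1: bank1 row0 -> MISS (open row0); precharges=0
Acc 2: bank0 row2 -> MISS (open row2); precharges=0
Acc 3: bank0 row3 -> MISS (open row3); precharges=1
Acc 4: bank1 row4 -> MISS (open row4); precharges=2
Acc 5: bank1 row3 -> MISS (open row3); precharges=3
Acc 6: bank0 row0 -> MISS (open row0); precharges=4
Acc 7: bank2 row2 -> MISS (open row2); precharges=4
Acc 8: bank2 row3 -> MISS (open row3); precharges=5
Acc 9: bank2 row1 -> MISS (open row1); precharges=6
Acc 10: bank2 row1 -> HIT

Answer: 6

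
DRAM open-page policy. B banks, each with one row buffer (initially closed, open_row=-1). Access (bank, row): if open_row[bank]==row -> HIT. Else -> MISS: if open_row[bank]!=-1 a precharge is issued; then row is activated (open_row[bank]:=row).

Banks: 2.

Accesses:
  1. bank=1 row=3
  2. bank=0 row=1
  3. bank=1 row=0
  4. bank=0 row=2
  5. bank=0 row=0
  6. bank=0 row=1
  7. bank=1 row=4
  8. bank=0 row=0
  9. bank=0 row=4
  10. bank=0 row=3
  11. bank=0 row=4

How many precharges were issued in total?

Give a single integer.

Acc 1: bank1 row3 -> MISS (open row3); precharges=0
Acc 2: bank0 row1 -> MISS (open row1); precharges=0
Acc 3: bank1 row0 -> MISS (open row0); precharges=1
Acc 4: bank0 row2 -> MISS (open row2); precharges=2
Acc 5: bank0 row0 -> MISS (open row0); precharges=3
Acc 6: bank0 row1 -> MISS (open row1); precharges=4
Acc 7: bank1 row4 -> MISS (open row4); precharges=5
Acc 8: bank0 row0 -> MISS (open row0); precharges=6
Acc 9: bank0 row4 -> MISS (open row4); precharges=7
Acc 10: bank0 row3 -> MISS (open row3); precharges=8
Acc 11: bank0 row4 -> MISS (open row4); precharges=9

Answer: 9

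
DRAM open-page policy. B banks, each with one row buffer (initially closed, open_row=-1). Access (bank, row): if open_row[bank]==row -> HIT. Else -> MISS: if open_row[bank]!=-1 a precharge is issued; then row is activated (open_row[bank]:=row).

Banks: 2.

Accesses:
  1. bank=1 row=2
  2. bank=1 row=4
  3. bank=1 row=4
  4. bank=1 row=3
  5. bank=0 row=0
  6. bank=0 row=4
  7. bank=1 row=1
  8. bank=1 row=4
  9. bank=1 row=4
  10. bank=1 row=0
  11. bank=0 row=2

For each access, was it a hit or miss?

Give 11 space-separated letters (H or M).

Acc 1: bank1 row2 -> MISS (open row2); precharges=0
Acc 2: bank1 row4 -> MISS (open row4); precharges=1
Acc 3: bank1 row4 -> HIT
Acc 4: bank1 row3 -> MISS (open row3); precharges=2
Acc 5: bank0 row0 -> MISS (open row0); precharges=2
Acc 6: bank0 row4 -> MISS (open row4); precharges=3
Acc 7: bank1 row1 -> MISS (open row1); precharges=4
Acc 8: bank1 row4 -> MISS (open row4); precharges=5
Acc 9: bank1 row4 -> HIT
Acc 10: bank1 row0 -> MISS (open row0); precharges=6
Acc 11: bank0 row2 -> MISS (open row2); precharges=7

Answer: M M H M M M M M H M M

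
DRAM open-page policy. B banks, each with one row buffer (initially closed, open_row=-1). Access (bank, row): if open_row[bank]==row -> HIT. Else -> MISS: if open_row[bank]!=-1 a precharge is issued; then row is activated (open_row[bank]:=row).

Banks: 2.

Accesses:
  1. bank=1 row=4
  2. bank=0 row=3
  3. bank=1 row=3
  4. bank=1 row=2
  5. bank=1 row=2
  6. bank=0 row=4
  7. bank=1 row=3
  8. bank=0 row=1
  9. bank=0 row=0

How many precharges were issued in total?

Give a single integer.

Acc 1: bank1 row4 -> MISS (open row4); precharges=0
Acc 2: bank0 row3 -> MISS (open row3); precharges=0
Acc 3: bank1 row3 -> MISS (open row3); precharges=1
Acc 4: bank1 row2 -> MISS (open row2); precharges=2
Acc 5: bank1 row2 -> HIT
Acc 6: bank0 row4 -> MISS (open row4); precharges=3
Acc 7: bank1 row3 -> MISS (open row3); precharges=4
Acc 8: bank0 row1 -> MISS (open row1); precharges=5
Acc 9: bank0 row0 -> MISS (open row0); precharges=6

Answer: 6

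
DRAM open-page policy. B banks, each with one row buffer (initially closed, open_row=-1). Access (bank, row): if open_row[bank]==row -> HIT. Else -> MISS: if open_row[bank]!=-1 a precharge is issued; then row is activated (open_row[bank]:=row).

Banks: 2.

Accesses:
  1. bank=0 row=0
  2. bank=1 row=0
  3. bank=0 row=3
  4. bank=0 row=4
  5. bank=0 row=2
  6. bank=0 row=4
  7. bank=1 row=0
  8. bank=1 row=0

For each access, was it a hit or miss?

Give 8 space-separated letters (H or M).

Answer: M M M M M M H H

Derivation:
Acc 1: bank0 row0 -> MISS (open row0); precharges=0
Acc 2: bank1 row0 -> MISS (open row0); precharges=0
Acc 3: bank0 row3 -> MISS (open row3); precharges=1
Acc 4: bank0 row4 -> MISS (open row4); precharges=2
Acc 5: bank0 row2 -> MISS (open row2); precharges=3
Acc 6: bank0 row4 -> MISS (open row4); precharges=4
Acc 7: bank1 row0 -> HIT
Acc 8: bank1 row0 -> HIT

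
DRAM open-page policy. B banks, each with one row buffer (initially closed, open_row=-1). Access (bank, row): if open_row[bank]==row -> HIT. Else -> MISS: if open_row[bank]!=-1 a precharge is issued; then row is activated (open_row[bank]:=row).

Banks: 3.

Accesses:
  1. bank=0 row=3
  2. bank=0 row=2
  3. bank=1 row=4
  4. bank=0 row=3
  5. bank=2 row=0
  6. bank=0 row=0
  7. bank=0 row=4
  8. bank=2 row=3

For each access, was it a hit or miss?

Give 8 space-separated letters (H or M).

Answer: M M M M M M M M

Derivation:
Acc 1: bank0 row3 -> MISS (open row3); precharges=0
Acc 2: bank0 row2 -> MISS (open row2); precharges=1
Acc 3: bank1 row4 -> MISS (open row4); precharges=1
Acc 4: bank0 row3 -> MISS (open row3); precharges=2
Acc 5: bank2 row0 -> MISS (open row0); precharges=2
Acc 6: bank0 row0 -> MISS (open row0); precharges=3
Acc 7: bank0 row4 -> MISS (open row4); precharges=4
Acc 8: bank2 row3 -> MISS (open row3); precharges=5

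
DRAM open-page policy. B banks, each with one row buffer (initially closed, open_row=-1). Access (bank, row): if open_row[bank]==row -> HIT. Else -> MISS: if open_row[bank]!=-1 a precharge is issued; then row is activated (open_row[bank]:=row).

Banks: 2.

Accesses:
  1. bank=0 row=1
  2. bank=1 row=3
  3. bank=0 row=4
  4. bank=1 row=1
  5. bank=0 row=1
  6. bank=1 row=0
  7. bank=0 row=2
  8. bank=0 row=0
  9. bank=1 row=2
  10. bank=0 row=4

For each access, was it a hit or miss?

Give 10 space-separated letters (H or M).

Answer: M M M M M M M M M M

Derivation:
Acc 1: bank0 row1 -> MISS (open row1); precharges=0
Acc 2: bank1 row3 -> MISS (open row3); precharges=0
Acc 3: bank0 row4 -> MISS (open row4); precharges=1
Acc 4: bank1 row1 -> MISS (open row1); precharges=2
Acc 5: bank0 row1 -> MISS (open row1); precharges=3
Acc 6: bank1 row0 -> MISS (open row0); precharges=4
Acc 7: bank0 row2 -> MISS (open row2); precharges=5
Acc 8: bank0 row0 -> MISS (open row0); precharges=6
Acc 9: bank1 row2 -> MISS (open row2); precharges=7
Acc 10: bank0 row4 -> MISS (open row4); precharges=8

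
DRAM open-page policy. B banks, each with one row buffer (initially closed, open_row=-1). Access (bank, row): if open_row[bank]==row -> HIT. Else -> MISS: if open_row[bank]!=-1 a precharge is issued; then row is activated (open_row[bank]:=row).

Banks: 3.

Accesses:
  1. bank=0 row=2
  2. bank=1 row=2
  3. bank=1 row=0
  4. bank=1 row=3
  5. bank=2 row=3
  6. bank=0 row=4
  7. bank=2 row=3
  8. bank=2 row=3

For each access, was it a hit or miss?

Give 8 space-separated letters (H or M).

Answer: M M M M M M H H

Derivation:
Acc 1: bank0 row2 -> MISS (open row2); precharges=0
Acc 2: bank1 row2 -> MISS (open row2); precharges=0
Acc 3: bank1 row0 -> MISS (open row0); precharges=1
Acc 4: bank1 row3 -> MISS (open row3); precharges=2
Acc 5: bank2 row3 -> MISS (open row3); precharges=2
Acc 6: bank0 row4 -> MISS (open row4); precharges=3
Acc 7: bank2 row3 -> HIT
Acc 8: bank2 row3 -> HIT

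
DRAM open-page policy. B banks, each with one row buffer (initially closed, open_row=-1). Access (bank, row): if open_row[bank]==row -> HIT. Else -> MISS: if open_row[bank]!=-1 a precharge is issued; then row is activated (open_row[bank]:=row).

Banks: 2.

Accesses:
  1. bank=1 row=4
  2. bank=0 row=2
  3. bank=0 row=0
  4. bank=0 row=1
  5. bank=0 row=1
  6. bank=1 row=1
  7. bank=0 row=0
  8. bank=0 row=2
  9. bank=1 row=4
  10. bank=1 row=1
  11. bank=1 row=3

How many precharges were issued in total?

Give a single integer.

Answer: 8

Derivation:
Acc 1: bank1 row4 -> MISS (open row4); precharges=0
Acc 2: bank0 row2 -> MISS (open row2); precharges=0
Acc 3: bank0 row0 -> MISS (open row0); precharges=1
Acc 4: bank0 row1 -> MISS (open row1); precharges=2
Acc 5: bank0 row1 -> HIT
Acc 6: bank1 row1 -> MISS (open row1); precharges=3
Acc 7: bank0 row0 -> MISS (open row0); precharges=4
Acc 8: bank0 row2 -> MISS (open row2); precharges=5
Acc 9: bank1 row4 -> MISS (open row4); precharges=6
Acc 10: bank1 row1 -> MISS (open row1); precharges=7
Acc 11: bank1 row3 -> MISS (open row3); precharges=8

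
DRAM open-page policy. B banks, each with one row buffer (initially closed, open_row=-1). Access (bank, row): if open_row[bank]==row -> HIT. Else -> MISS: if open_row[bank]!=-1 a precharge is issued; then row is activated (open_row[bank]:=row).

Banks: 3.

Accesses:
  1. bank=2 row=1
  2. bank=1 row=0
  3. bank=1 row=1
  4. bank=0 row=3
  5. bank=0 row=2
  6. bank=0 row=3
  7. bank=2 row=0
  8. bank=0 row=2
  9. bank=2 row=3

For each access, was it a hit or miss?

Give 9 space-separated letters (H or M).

Acc 1: bank2 row1 -> MISS (open row1); precharges=0
Acc 2: bank1 row0 -> MISS (open row0); precharges=0
Acc 3: bank1 row1 -> MISS (open row1); precharges=1
Acc 4: bank0 row3 -> MISS (open row3); precharges=1
Acc 5: bank0 row2 -> MISS (open row2); precharges=2
Acc 6: bank0 row3 -> MISS (open row3); precharges=3
Acc 7: bank2 row0 -> MISS (open row0); precharges=4
Acc 8: bank0 row2 -> MISS (open row2); precharges=5
Acc 9: bank2 row3 -> MISS (open row3); precharges=6

Answer: M M M M M M M M M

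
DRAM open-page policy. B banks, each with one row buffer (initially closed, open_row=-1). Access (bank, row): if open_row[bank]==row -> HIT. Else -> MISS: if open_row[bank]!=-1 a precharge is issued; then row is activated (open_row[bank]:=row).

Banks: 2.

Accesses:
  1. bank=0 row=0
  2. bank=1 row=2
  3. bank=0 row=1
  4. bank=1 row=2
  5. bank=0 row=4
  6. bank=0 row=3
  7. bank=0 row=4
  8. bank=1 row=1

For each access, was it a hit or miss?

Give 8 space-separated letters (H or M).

Answer: M M M H M M M M

Derivation:
Acc 1: bank0 row0 -> MISS (open row0); precharges=0
Acc 2: bank1 row2 -> MISS (open row2); precharges=0
Acc 3: bank0 row1 -> MISS (open row1); precharges=1
Acc 4: bank1 row2 -> HIT
Acc 5: bank0 row4 -> MISS (open row4); precharges=2
Acc 6: bank0 row3 -> MISS (open row3); precharges=3
Acc 7: bank0 row4 -> MISS (open row4); precharges=4
Acc 8: bank1 row1 -> MISS (open row1); precharges=5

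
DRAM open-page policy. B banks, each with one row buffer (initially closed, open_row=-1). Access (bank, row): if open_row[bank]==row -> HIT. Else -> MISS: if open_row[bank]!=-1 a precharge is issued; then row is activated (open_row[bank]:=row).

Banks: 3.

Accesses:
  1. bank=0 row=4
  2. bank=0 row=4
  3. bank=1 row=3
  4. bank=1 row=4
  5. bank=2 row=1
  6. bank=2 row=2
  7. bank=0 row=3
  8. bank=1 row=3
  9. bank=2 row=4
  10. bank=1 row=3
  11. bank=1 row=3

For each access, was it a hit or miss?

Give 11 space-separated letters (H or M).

Answer: M H M M M M M M M H H

Derivation:
Acc 1: bank0 row4 -> MISS (open row4); precharges=0
Acc 2: bank0 row4 -> HIT
Acc 3: bank1 row3 -> MISS (open row3); precharges=0
Acc 4: bank1 row4 -> MISS (open row4); precharges=1
Acc 5: bank2 row1 -> MISS (open row1); precharges=1
Acc 6: bank2 row2 -> MISS (open row2); precharges=2
Acc 7: bank0 row3 -> MISS (open row3); precharges=3
Acc 8: bank1 row3 -> MISS (open row3); precharges=4
Acc 9: bank2 row4 -> MISS (open row4); precharges=5
Acc 10: bank1 row3 -> HIT
Acc 11: bank1 row3 -> HIT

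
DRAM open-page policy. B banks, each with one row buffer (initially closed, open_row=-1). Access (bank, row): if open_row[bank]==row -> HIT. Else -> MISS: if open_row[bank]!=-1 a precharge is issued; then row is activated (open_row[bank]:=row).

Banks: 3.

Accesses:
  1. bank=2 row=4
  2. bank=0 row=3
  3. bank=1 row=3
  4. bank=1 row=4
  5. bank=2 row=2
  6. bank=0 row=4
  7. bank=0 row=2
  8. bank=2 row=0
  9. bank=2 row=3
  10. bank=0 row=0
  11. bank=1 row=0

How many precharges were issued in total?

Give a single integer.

Acc 1: bank2 row4 -> MISS (open row4); precharges=0
Acc 2: bank0 row3 -> MISS (open row3); precharges=0
Acc 3: bank1 row3 -> MISS (open row3); precharges=0
Acc 4: bank1 row4 -> MISS (open row4); precharges=1
Acc 5: bank2 row2 -> MISS (open row2); precharges=2
Acc 6: bank0 row4 -> MISS (open row4); precharges=3
Acc 7: bank0 row2 -> MISS (open row2); precharges=4
Acc 8: bank2 row0 -> MISS (open row0); precharges=5
Acc 9: bank2 row3 -> MISS (open row3); precharges=6
Acc 10: bank0 row0 -> MISS (open row0); precharges=7
Acc 11: bank1 row0 -> MISS (open row0); precharges=8

Answer: 8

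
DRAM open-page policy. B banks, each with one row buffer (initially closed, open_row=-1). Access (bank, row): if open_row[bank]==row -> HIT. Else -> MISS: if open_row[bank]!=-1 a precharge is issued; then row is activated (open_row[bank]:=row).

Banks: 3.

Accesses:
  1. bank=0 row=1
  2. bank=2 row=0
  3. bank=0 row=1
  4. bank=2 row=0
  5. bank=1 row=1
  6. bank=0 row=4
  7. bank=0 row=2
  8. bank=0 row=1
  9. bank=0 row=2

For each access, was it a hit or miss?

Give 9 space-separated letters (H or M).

Answer: M M H H M M M M M

Derivation:
Acc 1: bank0 row1 -> MISS (open row1); precharges=0
Acc 2: bank2 row0 -> MISS (open row0); precharges=0
Acc 3: bank0 row1 -> HIT
Acc 4: bank2 row0 -> HIT
Acc 5: bank1 row1 -> MISS (open row1); precharges=0
Acc 6: bank0 row4 -> MISS (open row4); precharges=1
Acc 7: bank0 row2 -> MISS (open row2); precharges=2
Acc 8: bank0 row1 -> MISS (open row1); precharges=3
Acc 9: bank0 row2 -> MISS (open row2); precharges=4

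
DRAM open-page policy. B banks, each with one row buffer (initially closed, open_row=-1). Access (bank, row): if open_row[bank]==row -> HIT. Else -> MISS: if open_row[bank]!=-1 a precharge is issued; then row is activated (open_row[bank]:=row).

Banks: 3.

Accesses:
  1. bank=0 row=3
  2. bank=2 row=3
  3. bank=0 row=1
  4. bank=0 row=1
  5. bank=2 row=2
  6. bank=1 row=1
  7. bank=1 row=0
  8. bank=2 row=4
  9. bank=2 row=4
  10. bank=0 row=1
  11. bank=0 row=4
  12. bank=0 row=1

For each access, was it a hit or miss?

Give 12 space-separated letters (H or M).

Acc 1: bank0 row3 -> MISS (open row3); precharges=0
Acc 2: bank2 row3 -> MISS (open row3); precharges=0
Acc 3: bank0 row1 -> MISS (open row1); precharges=1
Acc 4: bank0 row1 -> HIT
Acc 5: bank2 row2 -> MISS (open row2); precharges=2
Acc 6: bank1 row1 -> MISS (open row1); precharges=2
Acc 7: bank1 row0 -> MISS (open row0); precharges=3
Acc 8: bank2 row4 -> MISS (open row4); precharges=4
Acc 9: bank2 row4 -> HIT
Acc 10: bank0 row1 -> HIT
Acc 11: bank0 row4 -> MISS (open row4); precharges=5
Acc 12: bank0 row1 -> MISS (open row1); precharges=6

Answer: M M M H M M M M H H M M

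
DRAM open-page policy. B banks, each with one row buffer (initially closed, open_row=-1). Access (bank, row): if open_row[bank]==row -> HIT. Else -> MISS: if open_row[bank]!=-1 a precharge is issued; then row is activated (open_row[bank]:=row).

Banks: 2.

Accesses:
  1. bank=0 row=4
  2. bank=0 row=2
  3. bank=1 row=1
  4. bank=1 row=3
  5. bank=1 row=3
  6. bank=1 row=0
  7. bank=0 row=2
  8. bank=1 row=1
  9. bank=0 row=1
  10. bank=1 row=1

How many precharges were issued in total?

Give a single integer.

Answer: 5

Derivation:
Acc 1: bank0 row4 -> MISS (open row4); precharges=0
Acc 2: bank0 row2 -> MISS (open row2); precharges=1
Acc 3: bank1 row1 -> MISS (open row1); precharges=1
Acc 4: bank1 row3 -> MISS (open row3); precharges=2
Acc 5: bank1 row3 -> HIT
Acc 6: bank1 row0 -> MISS (open row0); precharges=3
Acc 7: bank0 row2 -> HIT
Acc 8: bank1 row1 -> MISS (open row1); precharges=4
Acc 9: bank0 row1 -> MISS (open row1); precharges=5
Acc 10: bank1 row1 -> HIT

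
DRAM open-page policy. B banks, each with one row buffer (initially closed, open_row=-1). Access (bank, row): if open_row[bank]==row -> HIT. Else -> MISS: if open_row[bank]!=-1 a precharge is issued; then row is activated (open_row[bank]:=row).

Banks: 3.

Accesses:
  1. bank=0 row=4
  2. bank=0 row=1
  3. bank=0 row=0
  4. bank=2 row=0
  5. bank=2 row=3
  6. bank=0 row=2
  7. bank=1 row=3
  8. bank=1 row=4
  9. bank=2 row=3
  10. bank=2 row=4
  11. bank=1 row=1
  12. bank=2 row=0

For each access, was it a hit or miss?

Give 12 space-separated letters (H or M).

Answer: M M M M M M M M H M M M

Derivation:
Acc 1: bank0 row4 -> MISS (open row4); precharges=0
Acc 2: bank0 row1 -> MISS (open row1); precharges=1
Acc 3: bank0 row0 -> MISS (open row0); precharges=2
Acc 4: bank2 row0 -> MISS (open row0); precharges=2
Acc 5: bank2 row3 -> MISS (open row3); precharges=3
Acc 6: bank0 row2 -> MISS (open row2); precharges=4
Acc 7: bank1 row3 -> MISS (open row3); precharges=4
Acc 8: bank1 row4 -> MISS (open row4); precharges=5
Acc 9: bank2 row3 -> HIT
Acc 10: bank2 row4 -> MISS (open row4); precharges=6
Acc 11: bank1 row1 -> MISS (open row1); precharges=7
Acc 12: bank2 row0 -> MISS (open row0); precharges=8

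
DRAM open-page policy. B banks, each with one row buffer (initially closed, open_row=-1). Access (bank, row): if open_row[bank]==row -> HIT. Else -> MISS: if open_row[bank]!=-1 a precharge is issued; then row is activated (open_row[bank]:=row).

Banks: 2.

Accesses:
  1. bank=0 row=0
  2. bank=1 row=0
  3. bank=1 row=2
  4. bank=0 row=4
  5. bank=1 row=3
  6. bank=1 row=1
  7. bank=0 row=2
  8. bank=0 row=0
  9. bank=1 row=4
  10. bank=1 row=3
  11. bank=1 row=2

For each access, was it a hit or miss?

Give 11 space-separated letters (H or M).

Answer: M M M M M M M M M M M

Derivation:
Acc 1: bank0 row0 -> MISS (open row0); precharges=0
Acc 2: bank1 row0 -> MISS (open row0); precharges=0
Acc 3: bank1 row2 -> MISS (open row2); precharges=1
Acc 4: bank0 row4 -> MISS (open row4); precharges=2
Acc 5: bank1 row3 -> MISS (open row3); precharges=3
Acc 6: bank1 row1 -> MISS (open row1); precharges=4
Acc 7: bank0 row2 -> MISS (open row2); precharges=5
Acc 8: bank0 row0 -> MISS (open row0); precharges=6
Acc 9: bank1 row4 -> MISS (open row4); precharges=7
Acc 10: bank1 row3 -> MISS (open row3); precharges=8
Acc 11: bank1 row2 -> MISS (open row2); precharges=9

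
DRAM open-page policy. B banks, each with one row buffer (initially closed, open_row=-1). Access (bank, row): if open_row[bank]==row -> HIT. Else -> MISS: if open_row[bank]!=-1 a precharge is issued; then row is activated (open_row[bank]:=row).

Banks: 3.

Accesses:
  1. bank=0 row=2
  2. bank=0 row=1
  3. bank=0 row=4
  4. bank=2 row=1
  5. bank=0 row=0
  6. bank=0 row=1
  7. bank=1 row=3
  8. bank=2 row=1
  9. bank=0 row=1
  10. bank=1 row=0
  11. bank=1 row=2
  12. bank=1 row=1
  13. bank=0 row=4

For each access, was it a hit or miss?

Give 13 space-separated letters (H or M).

Answer: M M M M M M M H H M M M M

Derivation:
Acc 1: bank0 row2 -> MISS (open row2); precharges=0
Acc 2: bank0 row1 -> MISS (open row1); precharges=1
Acc 3: bank0 row4 -> MISS (open row4); precharges=2
Acc 4: bank2 row1 -> MISS (open row1); precharges=2
Acc 5: bank0 row0 -> MISS (open row0); precharges=3
Acc 6: bank0 row1 -> MISS (open row1); precharges=4
Acc 7: bank1 row3 -> MISS (open row3); precharges=4
Acc 8: bank2 row1 -> HIT
Acc 9: bank0 row1 -> HIT
Acc 10: bank1 row0 -> MISS (open row0); precharges=5
Acc 11: bank1 row2 -> MISS (open row2); precharges=6
Acc 12: bank1 row1 -> MISS (open row1); precharges=7
Acc 13: bank0 row4 -> MISS (open row4); precharges=8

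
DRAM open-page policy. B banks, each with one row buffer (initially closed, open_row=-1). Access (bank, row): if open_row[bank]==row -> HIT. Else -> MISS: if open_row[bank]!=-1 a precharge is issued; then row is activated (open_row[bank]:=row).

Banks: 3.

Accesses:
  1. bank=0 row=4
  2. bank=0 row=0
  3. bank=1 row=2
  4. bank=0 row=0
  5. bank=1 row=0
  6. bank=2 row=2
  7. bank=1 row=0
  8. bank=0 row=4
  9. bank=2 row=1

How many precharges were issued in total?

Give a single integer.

Acc 1: bank0 row4 -> MISS (open row4); precharges=0
Acc 2: bank0 row0 -> MISS (open row0); precharges=1
Acc 3: bank1 row2 -> MISS (open row2); precharges=1
Acc 4: bank0 row0 -> HIT
Acc 5: bank1 row0 -> MISS (open row0); precharges=2
Acc 6: bank2 row2 -> MISS (open row2); precharges=2
Acc 7: bank1 row0 -> HIT
Acc 8: bank0 row4 -> MISS (open row4); precharges=3
Acc 9: bank2 row1 -> MISS (open row1); precharges=4

Answer: 4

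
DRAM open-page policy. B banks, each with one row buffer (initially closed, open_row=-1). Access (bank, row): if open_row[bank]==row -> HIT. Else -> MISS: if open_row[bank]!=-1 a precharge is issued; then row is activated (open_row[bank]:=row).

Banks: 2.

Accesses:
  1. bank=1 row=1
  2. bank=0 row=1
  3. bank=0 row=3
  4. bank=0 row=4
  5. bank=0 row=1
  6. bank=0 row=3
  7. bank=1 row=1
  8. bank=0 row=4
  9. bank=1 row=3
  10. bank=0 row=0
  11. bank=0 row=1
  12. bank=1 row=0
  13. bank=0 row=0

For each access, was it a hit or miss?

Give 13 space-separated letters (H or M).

Answer: M M M M M M H M M M M M M

Derivation:
Acc 1: bank1 row1 -> MISS (open row1); precharges=0
Acc 2: bank0 row1 -> MISS (open row1); precharges=0
Acc 3: bank0 row3 -> MISS (open row3); precharges=1
Acc 4: bank0 row4 -> MISS (open row4); precharges=2
Acc 5: bank0 row1 -> MISS (open row1); precharges=3
Acc 6: bank0 row3 -> MISS (open row3); precharges=4
Acc 7: bank1 row1 -> HIT
Acc 8: bank0 row4 -> MISS (open row4); precharges=5
Acc 9: bank1 row3 -> MISS (open row3); precharges=6
Acc 10: bank0 row0 -> MISS (open row0); precharges=7
Acc 11: bank0 row1 -> MISS (open row1); precharges=8
Acc 12: bank1 row0 -> MISS (open row0); precharges=9
Acc 13: bank0 row0 -> MISS (open row0); precharges=10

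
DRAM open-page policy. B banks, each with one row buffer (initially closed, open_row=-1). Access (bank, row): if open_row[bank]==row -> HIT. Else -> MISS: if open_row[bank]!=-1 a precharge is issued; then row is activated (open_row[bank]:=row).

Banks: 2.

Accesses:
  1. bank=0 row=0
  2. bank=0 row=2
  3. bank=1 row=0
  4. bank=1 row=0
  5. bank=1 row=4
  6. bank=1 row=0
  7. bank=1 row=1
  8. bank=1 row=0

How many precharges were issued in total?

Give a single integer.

Acc 1: bank0 row0 -> MISS (open row0); precharges=0
Acc 2: bank0 row2 -> MISS (open row2); precharges=1
Acc 3: bank1 row0 -> MISS (open row0); precharges=1
Acc 4: bank1 row0 -> HIT
Acc 5: bank1 row4 -> MISS (open row4); precharges=2
Acc 6: bank1 row0 -> MISS (open row0); precharges=3
Acc 7: bank1 row1 -> MISS (open row1); precharges=4
Acc 8: bank1 row0 -> MISS (open row0); precharges=5

Answer: 5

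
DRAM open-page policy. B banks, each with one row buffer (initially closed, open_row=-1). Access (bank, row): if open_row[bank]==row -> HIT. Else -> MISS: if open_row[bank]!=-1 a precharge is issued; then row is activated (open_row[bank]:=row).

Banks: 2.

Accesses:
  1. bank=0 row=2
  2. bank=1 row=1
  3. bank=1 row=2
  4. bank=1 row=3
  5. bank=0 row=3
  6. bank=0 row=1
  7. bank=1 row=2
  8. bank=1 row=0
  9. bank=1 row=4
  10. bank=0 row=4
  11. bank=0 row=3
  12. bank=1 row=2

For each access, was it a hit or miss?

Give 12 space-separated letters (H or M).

Answer: M M M M M M M M M M M M

Derivation:
Acc 1: bank0 row2 -> MISS (open row2); precharges=0
Acc 2: bank1 row1 -> MISS (open row1); precharges=0
Acc 3: bank1 row2 -> MISS (open row2); precharges=1
Acc 4: bank1 row3 -> MISS (open row3); precharges=2
Acc 5: bank0 row3 -> MISS (open row3); precharges=3
Acc 6: bank0 row1 -> MISS (open row1); precharges=4
Acc 7: bank1 row2 -> MISS (open row2); precharges=5
Acc 8: bank1 row0 -> MISS (open row0); precharges=6
Acc 9: bank1 row4 -> MISS (open row4); precharges=7
Acc 10: bank0 row4 -> MISS (open row4); precharges=8
Acc 11: bank0 row3 -> MISS (open row3); precharges=9
Acc 12: bank1 row2 -> MISS (open row2); precharges=10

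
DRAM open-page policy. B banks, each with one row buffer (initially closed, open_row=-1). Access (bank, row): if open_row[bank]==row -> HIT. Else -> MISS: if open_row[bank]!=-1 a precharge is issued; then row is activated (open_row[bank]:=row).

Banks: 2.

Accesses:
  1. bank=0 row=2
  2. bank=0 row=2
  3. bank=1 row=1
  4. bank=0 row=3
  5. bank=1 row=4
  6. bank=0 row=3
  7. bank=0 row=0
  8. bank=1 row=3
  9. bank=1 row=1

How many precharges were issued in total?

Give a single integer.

Acc 1: bank0 row2 -> MISS (open row2); precharges=0
Acc 2: bank0 row2 -> HIT
Acc 3: bank1 row1 -> MISS (open row1); precharges=0
Acc 4: bank0 row3 -> MISS (open row3); precharges=1
Acc 5: bank1 row4 -> MISS (open row4); precharges=2
Acc 6: bank0 row3 -> HIT
Acc 7: bank0 row0 -> MISS (open row0); precharges=3
Acc 8: bank1 row3 -> MISS (open row3); precharges=4
Acc 9: bank1 row1 -> MISS (open row1); precharges=5

Answer: 5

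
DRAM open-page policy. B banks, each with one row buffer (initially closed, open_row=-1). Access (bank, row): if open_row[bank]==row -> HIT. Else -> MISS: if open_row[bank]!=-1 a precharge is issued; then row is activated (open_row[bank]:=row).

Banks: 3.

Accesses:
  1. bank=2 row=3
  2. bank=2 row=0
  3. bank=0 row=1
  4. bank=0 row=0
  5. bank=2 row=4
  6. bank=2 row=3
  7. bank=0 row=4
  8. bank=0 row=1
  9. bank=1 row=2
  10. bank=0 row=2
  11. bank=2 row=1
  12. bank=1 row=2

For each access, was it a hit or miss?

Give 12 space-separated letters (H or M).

Acc 1: bank2 row3 -> MISS (open row3); precharges=0
Acc 2: bank2 row0 -> MISS (open row0); precharges=1
Acc 3: bank0 row1 -> MISS (open row1); precharges=1
Acc 4: bank0 row0 -> MISS (open row0); precharges=2
Acc 5: bank2 row4 -> MISS (open row4); precharges=3
Acc 6: bank2 row3 -> MISS (open row3); precharges=4
Acc 7: bank0 row4 -> MISS (open row4); precharges=5
Acc 8: bank0 row1 -> MISS (open row1); precharges=6
Acc 9: bank1 row2 -> MISS (open row2); precharges=6
Acc 10: bank0 row2 -> MISS (open row2); precharges=7
Acc 11: bank2 row1 -> MISS (open row1); precharges=8
Acc 12: bank1 row2 -> HIT

Answer: M M M M M M M M M M M H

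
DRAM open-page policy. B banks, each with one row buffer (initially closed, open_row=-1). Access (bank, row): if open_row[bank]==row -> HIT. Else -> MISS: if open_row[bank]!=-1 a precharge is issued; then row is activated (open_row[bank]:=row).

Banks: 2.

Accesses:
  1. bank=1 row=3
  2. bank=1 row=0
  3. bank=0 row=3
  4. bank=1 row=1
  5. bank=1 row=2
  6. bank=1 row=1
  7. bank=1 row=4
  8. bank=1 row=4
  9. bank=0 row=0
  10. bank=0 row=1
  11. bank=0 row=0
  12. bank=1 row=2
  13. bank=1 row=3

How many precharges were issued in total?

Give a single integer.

Answer: 10

Derivation:
Acc 1: bank1 row3 -> MISS (open row3); precharges=0
Acc 2: bank1 row0 -> MISS (open row0); precharges=1
Acc 3: bank0 row3 -> MISS (open row3); precharges=1
Acc 4: bank1 row1 -> MISS (open row1); precharges=2
Acc 5: bank1 row2 -> MISS (open row2); precharges=3
Acc 6: bank1 row1 -> MISS (open row1); precharges=4
Acc 7: bank1 row4 -> MISS (open row4); precharges=5
Acc 8: bank1 row4 -> HIT
Acc 9: bank0 row0 -> MISS (open row0); precharges=6
Acc 10: bank0 row1 -> MISS (open row1); precharges=7
Acc 11: bank0 row0 -> MISS (open row0); precharges=8
Acc 12: bank1 row2 -> MISS (open row2); precharges=9
Acc 13: bank1 row3 -> MISS (open row3); precharges=10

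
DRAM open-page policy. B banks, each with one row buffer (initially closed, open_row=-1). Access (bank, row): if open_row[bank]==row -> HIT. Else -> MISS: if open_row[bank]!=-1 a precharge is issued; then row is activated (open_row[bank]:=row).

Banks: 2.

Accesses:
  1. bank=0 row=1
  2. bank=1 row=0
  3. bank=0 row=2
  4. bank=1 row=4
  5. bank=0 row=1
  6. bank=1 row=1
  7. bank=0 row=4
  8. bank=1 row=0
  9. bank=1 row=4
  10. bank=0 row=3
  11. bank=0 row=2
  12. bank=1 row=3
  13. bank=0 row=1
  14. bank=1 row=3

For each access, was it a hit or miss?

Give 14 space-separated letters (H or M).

Acc 1: bank0 row1 -> MISS (open row1); precharges=0
Acc 2: bank1 row0 -> MISS (open row0); precharges=0
Acc 3: bank0 row2 -> MISS (open row2); precharges=1
Acc 4: bank1 row4 -> MISS (open row4); precharges=2
Acc 5: bank0 row1 -> MISS (open row1); precharges=3
Acc 6: bank1 row1 -> MISS (open row1); precharges=4
Acc 7: bank0 row4 -> MISS (open row4); precharges=5
Acc 8: bank1 row0 -> MISS (open row0); precharges=6
Acc 9: bank1 row4 -> MISS (open row4); precharges=7
Acc 10: bank0 row3 -> MISS (open row3); precharges=8
Acc 11: bank0 row2 -> MISS (open row2); precharges=9
Acc 12: bank1 row3 -> MISS (open row3); precharges=10
Acc 13: bank0 row1 -> MISS (open row1); precharges=11
Acc 14: bank1 row3 -> HIT

Answer: M M M M M M M M M M M M M H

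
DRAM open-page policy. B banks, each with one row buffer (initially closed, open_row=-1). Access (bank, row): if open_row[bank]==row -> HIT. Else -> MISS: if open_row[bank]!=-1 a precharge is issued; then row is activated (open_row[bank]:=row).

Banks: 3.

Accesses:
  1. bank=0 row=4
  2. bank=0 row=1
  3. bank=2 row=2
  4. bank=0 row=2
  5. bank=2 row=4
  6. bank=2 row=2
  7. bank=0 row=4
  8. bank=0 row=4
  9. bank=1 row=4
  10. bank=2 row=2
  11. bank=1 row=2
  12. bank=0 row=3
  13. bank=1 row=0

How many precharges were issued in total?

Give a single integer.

Answer: 8

Derivation:
Acc 1: bank0 row4 -> MISS (open row4); precharges=0
Acc 2: bank0 row1 -> MISS (open row1); precharges=1
Acc 3: bank2 row2 -> MISS (open row2); precharges=1
Acc 4: bank0 row2 -> MISS (open row2); precharges=2
Acc 5: bank2 row4 -> MISS (open row4); precharges=3
Acc 6: bank2 row2 -> MISS (open row2); precharges=4
Acc 7: bank0 row4 -> MISS (open row4); precharges=5
Acc 8: bank0 row4 -> HIT
Acc 9: bank1 row4 -> MISS (open row4); precharges=5
Acc 10: bank2 row2 -> HIT
Acc 11: bank1 row2 -> MISS (open row2); precharges=6
Acc 12: bank0 row3 -> MISS (open row3); precharges=7
Acc 13: bank1 row0 -> MISS (open row0); precharges=8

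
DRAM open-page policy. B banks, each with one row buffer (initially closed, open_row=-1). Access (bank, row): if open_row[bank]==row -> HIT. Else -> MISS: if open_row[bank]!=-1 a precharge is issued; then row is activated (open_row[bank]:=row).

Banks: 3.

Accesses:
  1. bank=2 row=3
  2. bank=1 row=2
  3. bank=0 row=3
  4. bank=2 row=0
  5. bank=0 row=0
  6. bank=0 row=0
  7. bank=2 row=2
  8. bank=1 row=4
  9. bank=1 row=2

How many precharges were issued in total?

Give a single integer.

Acc 1: bank2 row3 -> MISS (open row3); precharges=0
Acc 2: bank1 row2 -> MISS (open row2); precharges=0
Acc 3: bank0 row3 -> MISS (open row3); precharges=0
Acc 4: bank2 row0 -> MISS (open row0); precharges=1
Acc 5: bank0 row0 -> MISS (open row0); precharges=2
Acc 6: bank0 row0 -> HIT
Acc 7: bank2 row2 -> MISS (open row2); precharges=3
Acc 8: bank1 row4 -> MISS (open row4); precharges=4
Acc 9: bank1 row2 -> MISS (open row2); precharges=5

Answer: 5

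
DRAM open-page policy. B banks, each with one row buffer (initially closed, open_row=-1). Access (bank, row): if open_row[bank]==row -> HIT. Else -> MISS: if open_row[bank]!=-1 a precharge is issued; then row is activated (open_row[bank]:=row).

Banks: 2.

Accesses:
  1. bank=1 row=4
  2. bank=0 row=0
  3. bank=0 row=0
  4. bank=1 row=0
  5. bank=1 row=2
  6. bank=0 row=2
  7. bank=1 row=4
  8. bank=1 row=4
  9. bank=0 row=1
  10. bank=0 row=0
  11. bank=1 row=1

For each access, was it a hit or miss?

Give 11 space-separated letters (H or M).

Answer: M M H M M M M H M M M

Derivation:
Acc 1: bank1 row4 -> MISS (open row4); precharges=0
Acc 2: bank0 row0 -> MISS (open row0); precharges=0
Acc 3: bank0 row0 -> HIT
Acc 4: bank1 row0 -> MISS (open row0); precharges=1
Acc 5: bank1 row2 -> MISS (open row2); precharges=2
Acc 6: bank0 row2 -> MISS (open row2); precharges=3
Acc 7: bank1 row4 -> MISS (open row4); precharges=4
Acc 8: bank1 row4 -> HIT
Acc 9: bank0 row1 -> MISS (open row1); precharges=5
Acc 10: bank0 row0 -> MISS (open row0); precharges=6
Acc 11: bank1 row1 -> MISS (open row1); precharges=7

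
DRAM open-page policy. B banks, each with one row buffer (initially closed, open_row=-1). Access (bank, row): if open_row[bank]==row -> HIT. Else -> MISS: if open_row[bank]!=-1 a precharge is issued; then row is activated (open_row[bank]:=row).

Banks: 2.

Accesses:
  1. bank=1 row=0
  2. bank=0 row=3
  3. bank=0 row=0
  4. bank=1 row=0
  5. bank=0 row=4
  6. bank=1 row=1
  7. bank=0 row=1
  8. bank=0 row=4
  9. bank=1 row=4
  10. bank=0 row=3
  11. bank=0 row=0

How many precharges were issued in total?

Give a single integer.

Acc 1: bank1 row0 -> MISS (open row0); precharges=0
Acc 2: bank0 row3 -> MISS (open row3); precharges=0
Acc 3: bank0 row0 -> MISS (open row0); precharges=1
Acc 4: bank1 row0 -> HIT
Acc 5: bank0 row4 -> MISS (open row4); precharges=2
Acc 6: bank1 row1 -> MISS (open row1); precharges=3
Acc 7: bank0 row1 -> MISS (open row1); precharges=4
Acc 8: bank0 row4 -> MISS (open row4); precharges=5
Acc 9: bank1 row4 -> MISS (open row4); precharges=6
Acc 10: bank0 row3 -> MISS (open row3); precharges=7
Acc 11: bank0 row0 -> MISS (open row0); precharges=8

Answer: 8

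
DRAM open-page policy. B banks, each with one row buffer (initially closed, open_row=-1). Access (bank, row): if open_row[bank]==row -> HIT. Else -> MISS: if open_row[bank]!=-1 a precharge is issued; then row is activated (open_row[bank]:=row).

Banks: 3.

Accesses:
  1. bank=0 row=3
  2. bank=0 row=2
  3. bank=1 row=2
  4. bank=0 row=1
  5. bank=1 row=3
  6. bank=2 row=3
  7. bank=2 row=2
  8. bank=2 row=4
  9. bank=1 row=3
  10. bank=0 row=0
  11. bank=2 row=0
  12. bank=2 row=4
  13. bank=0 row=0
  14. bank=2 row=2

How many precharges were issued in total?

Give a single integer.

Answer: 9

Derivation:
Acc 1: bank0 row3 -> MISS (open row3); precharges=0
Acc 2: bank0 row2 -> MISS (open row2); precharges=1
Acc 3: bank1 row2 -> MISS (open row2); precharges=1
Acc 4: bank0 row1 -> MISS (open row1); precharges=2
Acc 5: bank1 row3 -> MISS (open row3); precharges=3
Acc 6: bank2 row3 -> MISS (open row3); precharges=3
Acc 7: bank2 row2 -> MISS (open row2); precharges=4
Acc 8: bank2 row4 -> MISS (open row4); precharges=5
Acc 9: bank1 row3 -> HIT
Acc 10: bank0 row0 -> MISS (open row0); precharges=6
Acc 11: bank2 row0 -> MISS (open row0); precharges=7
Acc 12: bank2 row4 -> MISS (open row4); precharges=8
Acc 13: bank0 row0 -> HIT
Acc 14: bank2 row2 -> MISS (open row2); precharges=9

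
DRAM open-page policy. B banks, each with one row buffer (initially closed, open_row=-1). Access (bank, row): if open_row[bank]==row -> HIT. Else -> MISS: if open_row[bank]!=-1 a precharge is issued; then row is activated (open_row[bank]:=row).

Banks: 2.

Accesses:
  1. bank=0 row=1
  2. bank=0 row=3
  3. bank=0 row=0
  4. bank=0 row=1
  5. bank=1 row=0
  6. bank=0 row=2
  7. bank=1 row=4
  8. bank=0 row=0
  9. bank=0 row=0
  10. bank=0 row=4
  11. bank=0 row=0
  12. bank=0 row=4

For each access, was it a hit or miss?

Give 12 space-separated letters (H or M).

Acc 1: bank0 row1 -> MISS (open row1); precharges=0
Acc 2: bank0 row3 -> MISS (open row3); precharges=1
Acc 3: bank0 row0 -> MISS (open row0); precharges=2
Acc 4: bank0 row1 -> MISS (open row1); precharges=3
Acc 5: bank1 row0 -> MISS (open row0); precharges=3
Acc 6: bank0 row2 -> MISS (open row2); precharges=4
Acc 7: bank1 row4 -> MISS (open row4); precharges=5
Acc 8: bank0 row0 -> MISS (open row0); precharges=6
Acc 9: bank0 row0 -> HIT
Acc 10: bank0 row4 -> MISS (open row4); precharges=7
Acc 11: bank0 row0 -> MISS (open row0); precharges=8
Acc 12: bank0 row4 -> MISS (open row4); precharges=9

Answer: M M M M M M M M H M M M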